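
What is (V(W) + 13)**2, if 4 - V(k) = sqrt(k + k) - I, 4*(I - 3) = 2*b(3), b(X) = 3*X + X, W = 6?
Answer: 688 - 104*sqrt(3) ≈ 507.87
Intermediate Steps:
b(X) = 4*X
I = 9 (I = 3 + (2*(4*3))/4 = 3 + (2*12)/4 = 3 + (1/4)*24 = 3 + 6 = 9)
V(k) = 13 - sqrt(2)*sqrt(k) (V(k) = 4 - (sqrt(k + k) - 1*9) = 4 - (sqrt(2*k) - 9) = 4 - (sqrt(2)*sqrt(k) - 9) = 4 - (-9 + sqrt(2)*sqrt(k)) = 4 + (9 - sqrt(2)*sqrt(k)) = 13 - sqrt(2)*sqrt(k))
(V(W) + 13)**2 = ((13 - sqrt(2)*sqrt(6)) + 13)**2 = ((13 - 2*sqrt(3)) + 13)**2 = (26 - 2*sqrt(3))**2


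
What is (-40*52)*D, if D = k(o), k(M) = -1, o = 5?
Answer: 2080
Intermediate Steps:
D = -1
(-40*52)*D = -40*52*(-1) = -2080*(-1) = 2080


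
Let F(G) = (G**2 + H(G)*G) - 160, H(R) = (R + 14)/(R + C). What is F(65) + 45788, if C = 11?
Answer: 3793963/76 ≈ 49921.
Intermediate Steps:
H(R) = (14 + R)/(11 + R) (H(R) = (R + 14)/(R + 11) = (14 + R)/(11 + R))
F(G) = -160 + G**2 + G*(14 + G)/(11 + G) (F(G) = (G**2 + ((14 + G)/(11 + G))*G) - 160 = (G**2 + G*(14 + G)/(11 + G)) - 160 = -160 + G**2 + G*(14 + G)/(11 + G))
F(65) + 45788 = (65*(14 + 65) + (-160 + 65**2)*(11 + 65))/(11 + 65) + 45788 = (65*79 + (-160 + 4225)*76)/76 + 45788 = (5135 + 4065*76)/76 + 45788 = (5135 + 308940)/76 + 45788 = (1/76)*314075 + 45788 = 314075/76 + 45788 = 3793963/76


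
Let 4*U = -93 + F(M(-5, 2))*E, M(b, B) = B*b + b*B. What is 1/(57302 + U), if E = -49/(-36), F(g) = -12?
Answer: 3/171824 ≈ 1.7460e-5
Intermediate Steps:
M(b, B) = 2*B*b (M(b, B) = B*b + B*b = 2*B*b)
E = 49/36 (E = -49*(-1/36) = 49/36 ≈ 1.3611)
U = -82/3 (U = (-93 - 12*49/36)/4 = (-93 - 49/3)/4 = (¼)*(-328/3) = -82/3 ≈ -27.333)
1/(57302 + U) = 1/(57302 - 82/3) = 1/(171824/3) = 3/171824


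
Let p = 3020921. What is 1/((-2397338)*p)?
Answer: -1/7242168708298 ≈ -1.3808e-13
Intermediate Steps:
1/((-2397338)*p) = 1/(-2397338*3020921) = -1/2397338*1/3020921 = -1/7242168708298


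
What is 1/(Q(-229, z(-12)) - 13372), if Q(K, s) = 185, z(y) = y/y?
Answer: -1/13187 ≈ -7.5832e-5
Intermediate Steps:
z(y) = 1
1/(Q(-229, z(-12)) - 13372) = 1/(185 - 13372) = 1/(-13187) = -1/13187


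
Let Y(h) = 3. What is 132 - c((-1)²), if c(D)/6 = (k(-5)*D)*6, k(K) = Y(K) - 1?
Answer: 60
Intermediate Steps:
k(K) = 2 (k(K) = 3 - 1 = 2)
c(D) = 72*D (c(D) = 6*((2*D)*6) = 6*(12*D) = 72*D)
132 - c((-1)²) = 132 - 72*(-1)² = 132 - 72 = 60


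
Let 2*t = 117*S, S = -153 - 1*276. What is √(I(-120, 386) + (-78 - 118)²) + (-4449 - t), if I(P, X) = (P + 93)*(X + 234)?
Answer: 41295/2 + 2*√5419 ≈ 20795.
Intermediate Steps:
S = -429 (S = -153 - 276 = -429)
I(P, X) = (93 + P)*(234 + X)
t = -50193/2 (t = (117*(-429))/2 = (½)*(-50193) = -50193/2 ≈ -25097.)
√(I(-120, 386) + (-78 - 118)²) + (-4449 - t) = √((21762 + 93*386 + 234*(-120) - 120*386) + (-78 - 118)²) + (-4449 - 1*(-50193/2)) = √((21762 + 35898 - 28080 - 46320) + (-196)²) + (-4449 + 50193/2) = √(-16740 + 38416) + 41295/2 = √21676 + 41295/2 = 2*√5419 + 41295/2 = 41295/2 + 2*√5419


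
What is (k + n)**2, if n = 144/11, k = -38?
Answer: 75076/121 ≈ 620.46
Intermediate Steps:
n = 144/11 (n = 144*(1/11) = 144/11 ≈ 13.091)
(k + n)**2 = (-38 + 144/11)**2 = (-274/11)**2 = 75076/121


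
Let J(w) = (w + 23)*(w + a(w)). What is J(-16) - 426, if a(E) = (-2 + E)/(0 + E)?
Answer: -4241/8 ≈ -530.13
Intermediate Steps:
a(E) = (-2 + E)/E
J(w) = (23 + w)*(w + (-2 + w)/w) (J(w) = (w + 23)*(w + (-2 + w)/w) = (23 + w)*(w + (-2 + w)/w))
J(-16) - 426 = (21 + (-16)² - 46/(-16) + 24*(-16)) - 426 = (21 + 256 - 46*(-1/16) - 384) - 426 = (21 + 256 + 23/8 - 384) - 426 = -833/8 - 426 = -4241/8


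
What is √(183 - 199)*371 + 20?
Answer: 20 + 1484*I ≈ 20.0 + 1484.0*I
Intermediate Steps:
√(183 - 199)*371 + 20 = √(-16)*371 + 20 = (4*I)*371 + 20 = 1484*I + 20 = 20 + 1484*I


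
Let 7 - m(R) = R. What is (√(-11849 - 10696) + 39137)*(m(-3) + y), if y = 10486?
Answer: 410781952 + 31488*I*√2505 ≈ 4.1078e+8 + 1.576e+6*I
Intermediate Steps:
m(R) = 7 - R
(√(-11849 - 10696) + 39137)*(m(-3) + y) = (√(-11849 - 10696) + 39137)*((7 - 1*(-3)) + 10486) = (√(-22545) + 39137)*((7 + 3) + 10486) = (3*I*√2505 + 39137)*(10 + 10486) = (39137 + 3*I*√2505)*10496 = 410781952 + 31488*I*√2505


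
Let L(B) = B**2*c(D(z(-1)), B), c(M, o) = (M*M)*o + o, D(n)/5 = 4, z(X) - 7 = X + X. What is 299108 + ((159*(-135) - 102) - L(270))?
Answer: -7892605459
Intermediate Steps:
z(X) = 7 + 2*X (z(X) = 7 + (X + X) = 7 + 2*X)
D(n) = 20 (D(n) = 5*4 = 20)
c(M, o) = o + o*M**2 (c(M, o) = M**2*o + o = o*M**2 + o = o + o*M**2)
L(B) = 401*B**3 (L(B) = B**2*(B*(1 + 20**2)) = B**2*(B*(1 + 400)) = B**2*(B*401) = B**2*(401*B) = 401*B**3)
299108 + ((159*(-135) - 102) - L(270)) = 299108 + ((159*(-135) - 102) - 401*270**3) = 299108 + ((-21465 - 102) - 401*19683000) = 299108 + (-21567 - 1*7892883000) = 299108 + (-21567 - 7892883000) = 299108 - 7892904567 = -7892605459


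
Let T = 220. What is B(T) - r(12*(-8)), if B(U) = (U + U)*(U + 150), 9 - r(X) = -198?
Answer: 162593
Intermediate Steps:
r(X) = 207 (r(X) = 9 - 1*(-198) = 9 + 198 = 207)
B(U) = 2*U*(150 + U) (B(U) = (2*U)*(150 + U) = 2*U*(150 + U))
B(T) - r(12*(-8)) = 2*220*(150 + 220) - 1*207 = 2*220*370 - 207 = 162800 - 207 = 162593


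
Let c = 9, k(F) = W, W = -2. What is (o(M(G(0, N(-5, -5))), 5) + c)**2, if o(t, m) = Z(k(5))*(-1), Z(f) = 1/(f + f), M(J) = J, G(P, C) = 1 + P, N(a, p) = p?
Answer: 1369/16 ≈ 85.563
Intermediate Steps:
k(F) = -2
Z(f) = 1/(2*f)
o(t, m) = 1/4 (o(t, m) = ((1/2)/(-2))*(-1) = ((1/2)*(-1/2))*(-1) = -1/4*(-1) = 1/4)
(o(M(G(0, N(-5, -5))), 5) + c)**2 = (1/4 + 9)**2 = (37/4)**2 = 1369/16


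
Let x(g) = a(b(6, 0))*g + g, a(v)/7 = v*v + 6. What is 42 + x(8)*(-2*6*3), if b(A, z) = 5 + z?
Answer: -62742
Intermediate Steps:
a(v) = 42 + 7*v² (a(v) = 7*(v*v + 6) = 7*(v² + 6) = 7*(6 + v²) = 42 + 7*v²)
x(g) = 218*g (x(g) = (42 + 7*(5 + 0)²)*g + g = (42 + 7*5²)*g + g = (42 + 7*25)*g + g = (42 + 175)*g + g = 217*g + g = 218*g)
42 + x(8)*(-2*6*3) = 42 + (218*8)*(-2*6*3) = 42 + 1744*(-12*3) = 42 + 1744*(-36) = 42 - 62784 = -62742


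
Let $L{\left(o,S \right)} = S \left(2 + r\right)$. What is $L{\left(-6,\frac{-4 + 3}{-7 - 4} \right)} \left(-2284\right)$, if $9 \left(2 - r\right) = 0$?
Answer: $- \frac{9136}{11} \approx -830.54$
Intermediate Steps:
$r = 2$ ($r = 2 - 0 = 2 + 0 = 2$)
$L{\left(o,S \right)} = 4 S$ ($L{\left(o,S \right)} = S \left(2 + 2\right) = S 4 = 4 S$)
$L{\left(-6,\frac{-4 + 3}{-7 - 4} \right)} \left(-2284\right) = 4 \frac{-4 + 3}{-7 - 4} \left(-2284\right) = 4 \left(- \frac{1}{-11}\right) \left(-2284\right) = 4 \left(\left(-1\right) \left(- \frac{1}{11}\right)\right) \left(-2284\right) = 4 \cdot \frac{1}{11} \left(-2284\right) = \frac{4}{11} \left(-2284\right) = - \frac{9136}{11}$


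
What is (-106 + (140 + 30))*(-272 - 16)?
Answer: -18432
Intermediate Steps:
(-106 + (140 + 30))*(-272 - 16) = (-106 + 170)*(-288) = 64*(-288) = -18432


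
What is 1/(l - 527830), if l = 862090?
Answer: 1/334260 ≈ 2.9917e-6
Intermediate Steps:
1/(l - 527830) = 1/(862090 - 527830) = 1/334260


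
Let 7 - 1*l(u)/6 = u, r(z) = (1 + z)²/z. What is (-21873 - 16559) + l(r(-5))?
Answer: -191854/5 ≈ -38371.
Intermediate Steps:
r(z) = (1 + z)²/z
l(u) = 42 - 6*u
(-21873 - 16559) + l(r(-5)) = (-21873 - 16559) + (42 - 6*(1 - 5)²/(-5)) = -38432 + (42 - (-6)*(-4)²/5) = -38432 + (42 - (-6)*16/5) = -38432 + (42 - 6*(-16/5)) = -38432 + (42 + 96/5) = -38432 + 306/5 = -191854/5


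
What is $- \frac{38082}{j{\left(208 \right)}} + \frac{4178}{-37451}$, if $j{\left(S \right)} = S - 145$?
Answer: $- \frac{475490732}{786471} \approx -604.59$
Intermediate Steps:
$j{\left(S \right)} = -145 + S$
$- \frac{38082}{j{\left(208 \right)}} + \frac{4178}{-37451} = - \frac{38082}{-145 + 208} + \frac{4178}{-37451} = - \frac{38082}{63} + 4178 \left(- \frac{1}{37451}\right) = \left(-38082\right) \frac{1}{63} - \frac{4178}{37451} = - \frac{12694}{21} - \frac{4178}{37451} = - \frac{475490732}{786471}$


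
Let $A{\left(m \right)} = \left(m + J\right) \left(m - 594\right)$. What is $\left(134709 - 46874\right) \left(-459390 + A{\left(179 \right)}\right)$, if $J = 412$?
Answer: $-61893371925$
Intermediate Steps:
$A{\left(m \right)} = \left(-594 + m\right) \left(412 + m\right)$ ($A{\left(m \right)} = \left(m + 412\right) \left(m - 594\right) = \left(412 + m\right) \left(-594 + m\right) = \left(-594 + m\right) \left(412 + m\right)$)
$\left(134709 - 46874\right) \left(-459390 + A{\left(179 \right)}\right) = \left(134709 - 46874\right) \left(-459390 - \left(277306 - 32041\right)\right) = 87835 \left(-459390 - 245265\right) = 87835 \left(-704655\right) = -61893371925$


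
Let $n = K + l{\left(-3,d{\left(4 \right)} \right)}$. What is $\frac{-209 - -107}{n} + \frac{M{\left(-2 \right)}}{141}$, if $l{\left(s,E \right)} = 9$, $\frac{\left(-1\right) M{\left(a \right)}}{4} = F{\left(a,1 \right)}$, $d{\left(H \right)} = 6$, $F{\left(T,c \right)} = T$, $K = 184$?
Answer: $- \frac{12838}{27213} \approx -0.47176$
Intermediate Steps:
$M{\left(a \right)} = - 4 a$
$n = 193$ ($n = 184 + 9 = 193$)
$\frac{-209 - -107}{n} + \frac{M{\left(-2 \right)}}{141} = \frac{-209 - -107}{193} + \frac{\left(-4\right) \left(-2\right)}{141} = \left(-209 + 107\right) \frac{1}{193} + 8 \cdot \frac{1}{141} = \left(-102\right) \frac{1}{193} + \frac{8}{141} = - \frac{102}{193} + \frac{8}{141} = - \frac{12838}{27213}$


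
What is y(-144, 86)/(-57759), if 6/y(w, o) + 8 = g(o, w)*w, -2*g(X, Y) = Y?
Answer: 1/99884564 ≈ 1.0012e-8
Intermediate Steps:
g(X, Y) = -Y/2
y(w, o) = 6/(-8 - w**2/2) (y(w, o) = 6/(-8 + (-w/2)*w) = 6/(-8 - w**2/2))
y(-144, 86)/(-57759) = (12/(-16 - 1*(-144)**2))/(-57759) = (12/(-16 - 1*20736))*(-1/57759) = (12/(-16 - 20736))*(-1/57759) = (12/(-20752))*(-1/57759) = (12*(-1/20752))*(-1/57759) = -3/5188*(-1/57759) = 1/99884564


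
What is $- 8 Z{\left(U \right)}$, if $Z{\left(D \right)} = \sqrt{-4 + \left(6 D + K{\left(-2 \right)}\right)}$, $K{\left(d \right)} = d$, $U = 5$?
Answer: $- 16 \sqrt{6} \approx -39.192$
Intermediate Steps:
$Z{\left(D \right)} = \sqrt{-6 + 6 D}$ ($Z{\left(D \right)} = \sqrt{-4 + \left(6 D - 2\right)} = \sqrt{-4 + \left(-2 + 6 D\right)} = \sqrt{-6 + 6 D}$)
$- 8 Z{\left(U \right)} = - 8 \sqrt{-6 + 6 \cdot 5} = - 8 \sqrt{-6 + 30} = - 8 \sqrt{24} = - 8 \cdot 2 \sqrt{6} = - 16 \sqrt{6}$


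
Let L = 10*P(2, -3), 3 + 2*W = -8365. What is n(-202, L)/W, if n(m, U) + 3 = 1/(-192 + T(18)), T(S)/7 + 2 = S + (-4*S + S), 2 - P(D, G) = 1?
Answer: 1375/1916272 ≈ 0.00071754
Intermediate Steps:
W = -4184 (W = -3/2 + (½)*(-8365) = -3/2 - 8365/2 = -4184)
P(D, G) = 1 (P(D, G) = 2 - 1*1 = 2 - 1 = 1)
T(S) = -14 - 14*S (T(S) = -14 + 7*(S + (-4*S + S)) = -14 + 7*(S - 3*S) = -14 + 7*(-2*S) = -14 - 14*S)
L = 10 (L = 10*1 = 10)
n(m, U) = -1375/458 (n(m, U) = -3 + 1/(-192 + (-14 - 14*18)) = -3 + 1/(-192 + (-14 - 252)) = -3 + 1/(-192 - 266) = -3 + 1/(-458) = -3 - 1/458 = -1375/458)
n(-202, L)/W = -1375/458/(-4184) = -1375/458*(-1/4184) = 1375/1916272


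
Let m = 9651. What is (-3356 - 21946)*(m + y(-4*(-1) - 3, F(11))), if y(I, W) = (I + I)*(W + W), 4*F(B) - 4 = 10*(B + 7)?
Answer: -248845170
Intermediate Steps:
F(B) = 37/2 + 5*B/2 (F(B) = 1 + (10*(B + 7))/4 = 1 + (10*(7 + B))/4 = 1 + (70 + 10*B)/4 = 1 + (35/2 + 5*B/2) = 37/2 + 5*B/2)
y(I, W) = 4*I*W (y(I, W) = (2*I)*(2*W) = 4*I*W)
(-3356 - 21946)*(m + y(-4*(-1) - 3, F(11))) = (-3356 - 21946)*(9651 + 4*(-4*(-1) - 3)*(37/2 + (5/2)*11)) = -25302*(9651 + 4*(4 - 3)*(37/2 + 55/2)) = -25302*(9651 + 4*1*46) = -25302*(9651 + 184) = -25302*9835 = -248845170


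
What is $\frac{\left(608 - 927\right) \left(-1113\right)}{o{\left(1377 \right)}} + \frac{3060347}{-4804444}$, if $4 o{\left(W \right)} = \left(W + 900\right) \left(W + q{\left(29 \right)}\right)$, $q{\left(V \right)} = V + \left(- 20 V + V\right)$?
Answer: $\frac{26218880719}{283438173780} \approx 0.092503$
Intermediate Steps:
$q{\left(V \right)} = - 18 V$ ($q{\left(V \right)} = V - 19 V = - 18 V$)
$o{\left(W \right)} = \frac{\left(-522 + W\right) \left(900 + W\right)}{4}$ ($o{\left(W \right)} = \frac{\left(W + 900\right) \left(W - 522\right)}{4} = \frac{\left(900 + W\right) \left(W - 522\right)}{4} = \frac{\left(900 + W\right) \left(-522 + W\right)}{4} = \frac{\left(-522 + W\right) \left(900 + W\right)}{4}$)
$\frac{\left(608 - 927\right) \left(-1113\right)}{o{\left(1377 \right)}} + \frac{3060347}{-4804444} = \frac{\left(608 - 927\right) \left(-1113\right)}{-117450 + \frac{1377^{2}}{4} + \frac{189}{2} \cdot 1377} + \frac{3060347}{-4804444} = \frac{\left(-319\right) \left(-1113\right)}{-117450 + \frac{1}{4} \cdot 1896129 + \frac{260253}{2}} + 3060347 \left(- \frac{1}{4804444}\right) = \frac{355047}{-117450 + \frac{1896129}{4} + \frac{260253}{2}} - \frac{3060347}{4804444} = \frac{355047}{\frac{1946835}{4}} - \frac{3060347}{4804444} = 355047 \cdot \frac{4}{1946835} - \frac{3060347}{4804444} = \frac{43036}{58995} - \frac{3060347}{4804444} = \frac{26218880719}{283438173780}$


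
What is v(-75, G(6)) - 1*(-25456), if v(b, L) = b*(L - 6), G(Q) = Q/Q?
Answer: 25831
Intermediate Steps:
G(Q) = 1
v(b, L) = b*(-6 + L)
v(-75, G(6)) - 1*(-25456) = -75*(-6 + 1) - 1*(-25456) = -75*(-5) + 25456 = 375 + 25456 = 25831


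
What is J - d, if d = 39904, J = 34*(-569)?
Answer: -59250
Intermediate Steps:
J = -19346
J - d = -19346 - 1*39904 = -19346 - 39904 = -59250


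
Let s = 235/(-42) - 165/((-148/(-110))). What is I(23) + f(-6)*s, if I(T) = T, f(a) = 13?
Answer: -1277384/777 ≈ -1644.0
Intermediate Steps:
s = -99635/777 (s = 235*(-1/42) - 165/((-148*(-1/110))) = -235/42 - 165/74/55 = -235/42 - 165*55/74 = -235/42 - 9075/74 = -99635/777 ≈ -128.23)
I(23) + f(-6)*s = 23 + 13*(-99635/777) = 23 - 1295255/777 = -1277384/777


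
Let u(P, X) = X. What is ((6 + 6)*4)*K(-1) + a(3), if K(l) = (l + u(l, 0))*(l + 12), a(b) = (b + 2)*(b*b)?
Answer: -483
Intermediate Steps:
a(b) = b²*(2 + b) (a(b) = (2 + b)*b² = b²*(2 + b))
K(l) = l*(12 + l) (K(l) = (l + 0)*(l + 12) = l*(12 + l))
((6 + 6)*4)*K(-1) + a(3) = ((6 + 6)*4)*(-(12 - 1)) + 3²*(2 + 3) = (12*4)*(-1*11) + 9*5 = 48*(-11) + 45 = -528 + 45 = -483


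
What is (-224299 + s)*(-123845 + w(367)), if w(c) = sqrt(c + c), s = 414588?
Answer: -23566341205 + 190289*sqrt(734) ≈ -2.3561e+10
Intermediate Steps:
w(c) = sqrt(2)*sqrt(c) (w(c) = sqrt(2*c) = sqrt(2)*sqrt(c))
(-224299 + s)*(-123845 + w(367)) = (-224299 + 414588)*(-123845 + sqrt(2)*sqrt(367)) = 190289*(-123845 + sqrt(734)) = -23566341205 + 190289*sqrt(734)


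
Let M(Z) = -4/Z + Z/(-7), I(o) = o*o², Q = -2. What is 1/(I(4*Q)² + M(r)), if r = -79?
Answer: 553/144971901 ≈ 3.8145e-6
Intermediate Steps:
I(o) = o³
M(Z) = -4/Z - Z/7 (M(Z) = -4/Z + Z*(-⅐) = -4/Z - Z/7)
1/(I(4*Q)² + M(r)) = 1/(((4*(-2))³)² + (-4/(-79) - ⅐*(-79))) = 1/(((-8)³)² + (-4*(-1/79) + 79/7)) = 1/((-512)² + (4/79 + 79/7)) = 1/(262144 + 6269/553) = 1/(144971901/553) = 553/144971901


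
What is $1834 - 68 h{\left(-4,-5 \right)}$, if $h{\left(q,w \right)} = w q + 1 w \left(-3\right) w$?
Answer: $5574$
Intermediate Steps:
$h{\left(q,w \right)} = - 3 w^{2} + q w$ ($h{\left(q,w \right)} = q w + w \left(-3\right) w = q w + - 3 w w = q w - 3 w^{2} = - 3 w^{2} + q w$)
$1834 - 68 h{\left(-4,-5 \right)} = 1834 - 68 \left(- 5 \left(-4 - -15\right)\right) = 1834 - 68 \left(- 5 \left(-4 + 15\right)\right) = 1834 - 68 \left(\left(-5\right) 11\right) = 1834 - -3740 = 1834 + 3740 = 5574$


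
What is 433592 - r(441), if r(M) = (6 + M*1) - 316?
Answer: 433461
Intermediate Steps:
r(M) = -310 + M (r(M) = (6 + M) - 316 = -310 + M)
433592 - r(441) = 433592 - (-310 + 441) = 433592 - 1*131 = 433592 - 131 = 433461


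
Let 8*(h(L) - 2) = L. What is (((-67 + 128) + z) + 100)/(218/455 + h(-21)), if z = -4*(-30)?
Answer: -1022840/531 ≈ -1926.3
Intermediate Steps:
h(L) = 2 + L/8
z = 120
(((-67 + 128) + z) + 100)/(218/455 + h(-21)) = (((-67 + 128) + 120) + 100)/(218/455 + (2 + (⅛)*(-21))) = ((61 + 120) + 100)/(218*(1/455) + (2 - 21/8)) = (181 + 100)/(218/455 - 5/8) = 281/(-531/3640) = 281*(-3640/531) = -1022840/531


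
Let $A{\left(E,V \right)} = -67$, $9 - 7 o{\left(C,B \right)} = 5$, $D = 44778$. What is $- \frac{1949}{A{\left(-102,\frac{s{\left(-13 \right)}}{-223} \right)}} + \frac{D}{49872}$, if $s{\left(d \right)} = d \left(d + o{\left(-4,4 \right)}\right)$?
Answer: $\frac{16700109}{556904} \approx 29.987$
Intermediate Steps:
$o{\left(C,B \right)} = \frac{4}{7}$ ($o{\left(C,B \right)} = \frac{9}{7} - \frac{5}{7} = \frac{4}{7}$)
$s{\left(d \right)} = d \left(\frac{4}{7} + d\right)$ ($s{\left(d \right)} = d \left(d + \frac{4}{7}\right) = d \left(\frac{4}{7} + d\right)$)
$- \frac{1949}{A{\left(-102,\frac{s{\left(-13 \right)}}{-223} \right)}} + \frac{D}{49872} = - \frac{1949}{-67} + \frac{44778}{49872} = \left(-1949\right) \left(- \frac{1}{67}\right) + 44778 \cdot \frac{1}{49872} = \frac{1949}{67} + \frac{7463}{8312} = \frac{16700109}{556904}$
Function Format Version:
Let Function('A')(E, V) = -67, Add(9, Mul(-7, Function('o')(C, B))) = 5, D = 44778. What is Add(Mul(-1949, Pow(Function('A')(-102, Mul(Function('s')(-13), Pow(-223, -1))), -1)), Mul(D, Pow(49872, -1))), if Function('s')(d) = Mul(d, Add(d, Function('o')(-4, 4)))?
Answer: Rational(16700109, 556904) ≈ 29.987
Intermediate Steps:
Function('o')(C, B) = Rational(4, 7) (Function('o')(C, B) = Add(Rational(9, 7), Mul(Rational(-1, 7), 5)) = Add(Rational(9, 7), Rational(-5, 7)) = Rational(4, 7))
Function('s')(d) = Mul(d, Add(Rational(4, 7), d)) (Function('s')(d) = Mul(d, Add(d, Rational(4, 7))) = Mul(d, Add(Rational(4, 7), d)))
Add(Mul(-1949, Pow(Function('A')(-102, Mul(Function('s')(-13), Pow(-223, -1))), -1)), Mul(D, Pow(49872, -1))) = Add(Mul(-1949, Pow(-67, -1)), Mul(44778, Pow(49872, -1))) = Add(Mul(-1949, Rational(-1, 67)), Mul(44778, Rational(1, 49872))) = Add(Rational(1949, 67), Rational(7463, 8312)) = Rational(16700109, 556904)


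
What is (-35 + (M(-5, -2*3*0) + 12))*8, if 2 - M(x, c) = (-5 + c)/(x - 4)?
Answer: -1552/9 ≈ -172.44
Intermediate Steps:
M(x, c) = 2 - (-5 + c)/(-4 + x) (M(x, c) = 2 - (-5 + c)/(x - 4) = 2 - (-5 + c)/(-4 + x))
(-35 + (M(-5, -2*3*0) + 12))*8 = (-35 + ((-3 - (-2*3)*0 + 2*(-5))/(-4 - 5) + 12))*8 = (-35 + ((-3 - (-6)*0 - 10)/(-9) + 12))*8 = (-35 + (-(-3 - 1*0 - 10)/9 + 12))*8 = (-35 + (-(-3 + 0 - 10)/9 + 12))*8 = (-35 + (-1/9*(-13) + 12))*8 = (-35 + (13/9 + 12))*8 = (-35 + 121/9)*8 = -194/9*8 = -1552/9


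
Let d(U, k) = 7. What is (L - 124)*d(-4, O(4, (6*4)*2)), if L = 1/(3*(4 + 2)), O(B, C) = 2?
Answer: -15617/18 ≈ -867.61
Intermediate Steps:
L = 1/18 (L = 1/(3*6) = 1/18 ≈ 0.055556)
(L - 124)*d(-4, O(4, (6*4)*2)) = (1/18 - 124)*7 = -2231/18*7 = -15617/18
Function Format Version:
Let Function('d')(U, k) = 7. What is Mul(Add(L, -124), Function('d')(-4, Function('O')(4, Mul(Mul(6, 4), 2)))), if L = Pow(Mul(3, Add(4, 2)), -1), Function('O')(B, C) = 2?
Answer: Rational(-15617, 18) ≈ -867.61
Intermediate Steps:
L = Rational(1, 18) (L = Pow(Mul(3, 6), -1) = Pow(18, -1) = Rational(1, 18) ≈ 0.055556)
Mul(Add(L, -124), Function('d')(-4, Function('O')(4, Mul(Mul(6, 4), 2)))) = Mul(Add(Rational(1, 18), -124), 7) = Mul(Rational(-2231, 18), 7) = Rational(-15617, 18)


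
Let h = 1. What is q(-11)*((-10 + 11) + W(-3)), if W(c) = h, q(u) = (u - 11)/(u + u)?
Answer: 2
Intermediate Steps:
q(u) = (-11 + u)/(2*u) (q(u) = (-11 + u)/((2*u)) = (-11 + u)*(1/(2*u)) = (-11 + u)/(2*u))
W(c) = 1
q(-11)*((-10 + 11) + W(-3)) = ((½)*(-11 - 11)/(-11))*((-10 + 11) + 1) = ((½)*(-1/11)*(-22))*(1 + 1) = 1*2 = 2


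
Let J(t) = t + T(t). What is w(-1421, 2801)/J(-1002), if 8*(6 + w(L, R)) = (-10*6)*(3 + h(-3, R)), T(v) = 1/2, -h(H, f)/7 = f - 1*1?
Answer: -293943/2003 ≈ -146.75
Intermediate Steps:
h(H, f) = 7 - 7*f (h(H, f) = -7*(f - 1*1) = -7*(f - 1) = -7*(-1 + f) = 7 - 7*f)
T(v) = ½
J(t) = ½ + t (J(t) = t + ½ = ½ + t)
w(L, R) = -81 + 105*R/2 (w(L, R) = -6 + ((-10*6)*(3 + (7 - 7*R)))/8 = -6 + (-60*(10 - 7*R))/8 = -6 + (-600 + 420*R)/8 = -6 + (-75 + 105*R/2) = -81 + 105*R/2)
w(-1421, 2801)/J(-1002) = (-81 + (105/2)*2801)/(½ - 1002) = (-81 + 294105/2)/(-2003/2) = (293943/2)*(-2/2003) = -293943/2003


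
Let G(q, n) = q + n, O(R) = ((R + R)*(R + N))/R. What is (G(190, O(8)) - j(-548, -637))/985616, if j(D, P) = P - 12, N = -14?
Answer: 827/985616 ≈ 0.00083907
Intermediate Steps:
O(R) = -28 + 2*R (O(R) = ((R + R)*(R - 14))/R = ((2*R)*(-14 + R))/R = (2*R*(-14 + R))/R = -28 + 2*R)
j(D, P) = -12 + P
G(q, n) = n + q
(G(190, O(8)) - j(-548, -637))/985616 = (((-28 + 2*8) + 190) - (-12 - 637))/985616 = (((-28 + 16) + 190) - 1*(-649))*(1/985616) = ((-12 + 190) + 649)*(1/985616) = (178 + 649)*(1/985616) = 827*(1/985616) = 827/985616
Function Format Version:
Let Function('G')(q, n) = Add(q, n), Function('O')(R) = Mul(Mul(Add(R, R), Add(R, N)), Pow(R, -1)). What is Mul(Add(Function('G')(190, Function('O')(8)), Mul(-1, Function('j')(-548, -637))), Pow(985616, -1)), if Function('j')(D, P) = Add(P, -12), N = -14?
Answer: Rational(827, 985616) ≈ 0.00083907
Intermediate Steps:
Function('O')(R) = Add(-28, Mul(2, R)) (Function('O')(R) = Mul(Mul(Add(R, R), Add(R, -14)), Pow(R, -1)) = Mul(Mul(Mul(2, R), Add(-14, R)), Pow(R, -1)) = Mul(Mul(2, R, Add(-14, R)), Pow(R, -1)) = Add(-28, Mul(2, R)))
Function('j')(D, P) = Add(-12, P)
Function('G')(q, n) = Add(n, q)
Mul(Add(Function('G')(190, Function('O')(8)), Mul(-1, Function('j')(-548, -637))), Pow(985616, -1)) = Mul(Add(Add(Add(-28, Mul(2, 8)), 190), Mul(-1, Add(-12, -637))), Pow(985616, -1)) = Mul(Add(Add(Add(-28, 16), 190), Mul(-1, -649)), Rational(1, 985616)) = Mul(Add(Add(-12, 190), 649), Rational(1, 985616)) = Mul(Add(178, 649), Rational(1, 985616)) = Mul(827, Rational(1, 985616)) = Rational(827, 985616)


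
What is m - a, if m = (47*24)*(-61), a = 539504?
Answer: -608312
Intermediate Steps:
m = -68808 (m = 1128*(-61) = -68808)
m - a = -68808 - 1*539504 = -68808 - 539504 = -608312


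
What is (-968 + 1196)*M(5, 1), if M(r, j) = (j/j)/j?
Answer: 228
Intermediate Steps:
M(r, j) = 1/j
(-968 + 1196)*M(5, 1) = (-968 + 1196)/1 = 228*1 = 228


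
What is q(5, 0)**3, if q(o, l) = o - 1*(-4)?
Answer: 729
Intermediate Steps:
q(o, l) = 4 + o (q(o, l) = o + 4 = 4 + o)
q(5, 0)**3 = (4 + 5)**3 = 9**3 = 729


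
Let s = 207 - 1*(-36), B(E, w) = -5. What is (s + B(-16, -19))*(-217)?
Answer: -51646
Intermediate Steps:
s = 243 (s = 207 + 36 = 243)
(s + B(-16, -19))*(-217) = (243 - 5)*(-217) = 238*(-217) = -51646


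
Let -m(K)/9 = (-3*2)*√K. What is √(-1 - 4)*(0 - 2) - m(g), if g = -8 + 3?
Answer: -56*I*√5 ≈ -125.22*I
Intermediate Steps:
g = -5
m(K) = 54*√K (m(K) = -9*(-3*2)*√K = -(-54)*√K = 54*√K)
√(-1 - 4)*(0 - 2) - m(g) = √(-1 - 4)*(0 - 2) - 54*√(-5) = √(-5)*(-2) - 54*I*√5 = (I*√5)*(-2) - 54*I*√5 = -2*I*√5 - 54*I*√5 = -56*I*√5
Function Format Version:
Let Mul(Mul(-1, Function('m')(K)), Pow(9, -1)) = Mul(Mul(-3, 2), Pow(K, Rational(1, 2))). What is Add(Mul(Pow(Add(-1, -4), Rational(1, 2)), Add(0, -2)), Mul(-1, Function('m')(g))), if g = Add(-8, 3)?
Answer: Mul(-56, I, Pow(5, Rational(1, 2))) ≈ Mul(-125.22, I)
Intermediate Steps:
g = -5
Function('m')(K) = Mul(54, Pow(K, Rational(1, 2))) (Function('m')(K) = Mul(-9, Mul(Mul(-3, 2), Pow(K, Rational(1, 2)))) = Mul(-9, Mul(-6, Pow(K, Rational(1, 2)))) = Mul(54, Pow(K, Rational(1, 2))))
Add(Mul(Pow(Add(-1, -4), Rational(1, 2)), Add(0, -2)), Mul(-1, Function('m')(g))) = Add(Mul(Pow(Add(-1, -4), Rational(1, 2)), Add(0, -2)), Mul(-1, Mul(54, Pow(-5, Rational(1, 2))))) = Add(Mul(Pow(-5, Rational(1, 2)), -2), Mul(-1, Mul(54, Mul(I, Pow(5, Rational(1, 2)))))) = Add(Mul(Mul(I, Pow(5, Rational(1, 2))), -2), Mul(-1, Mul(54, I, Pow(5, Rational(1, 2))))) = Add(Mul(-2, I, Pow(5, Rational(1, 2))), Mul(-54, I, Pow(5, Rational(1, 2)))) = Mul(-56, I, Pow(5, Rational(1, 2)))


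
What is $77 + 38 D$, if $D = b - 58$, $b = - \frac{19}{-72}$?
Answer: $- \frac{76211}{36} \approx -2117.0$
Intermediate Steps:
$b = \frac{19}{72}$ ($b = \left(-19\right) \left(- \frac{1}{72}\right) = \frac{19}{72} \approx 0.26389$)
$D = - \frac{4157}{72}$ ($D = \frac{19}{72} - 58 = - \frac{4157}{72} \approx -57.736$)
$77 + 38 D = 77 + 38 \left(- \frac{4157}{72}\right) = 77 - \frac{78983}{36} = - \frac{76211}{36}$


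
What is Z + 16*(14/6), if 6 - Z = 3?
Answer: 121/3 ≈ 40.333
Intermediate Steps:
Z = 3 (Z = 6 - 1*3 = 6 - 3 = 3)
Z + 16*(14/6) = 3 + 16*(14/6) = 3 + 16*(14*(⅙)) = 3 + 16*(7/3) = 3 + 112/3 = 121/3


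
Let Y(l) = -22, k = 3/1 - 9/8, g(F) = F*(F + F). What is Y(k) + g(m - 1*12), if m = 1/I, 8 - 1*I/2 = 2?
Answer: 18865/72 ≈ 262.01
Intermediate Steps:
I = 12 (I = 16 - 2*2 = 16 - 4 = 12)
m = 1/12 ≈ 0.083333
g(F) = 2*F² (g(F) = F*(2*F) = 2*F²)
k = 15/8 (k = 3*1 - 9*⅛ = 3 - 9/8 = 15/8 ≈ 1.8750)
Y(k) + g(m - 1*12) = -22 + 2*(1/12 - 1*12)² = -22 + 2*(1/12 - 12)² = -22 + 2*(-143/12)² = -22 + 2*(20449/144) = -22 + 20449/72 = 18865/72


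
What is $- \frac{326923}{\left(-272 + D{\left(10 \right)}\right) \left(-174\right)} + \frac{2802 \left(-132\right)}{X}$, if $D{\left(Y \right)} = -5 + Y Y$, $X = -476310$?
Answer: $- \frac{24054270443}{2444899230} \approx -9.8385$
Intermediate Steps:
$D{\left(Y \right)} = -5 + Y^{2}$
$- \frac{326923}{\left(-272 + D{\left(10 \right)}\right) \left(-174\right)} + \frac{2802 \left(-132\right)}{X} = - \frac{326923}{\left(-272 - \left(5 - 10^{2}\right)\right) \left(-174\right)} + \frac{2802 \left(-132\right)}{-476310} = - \frac{326923}{\left(-272 + \left(-5 + 100\right)\right) \left(-174\right)} - - \frac{61644}{79385} = - \frac{326923}{\left(-272 + 95\right) \left(-174\right)} + \frac{61644}{79385} = - \frac{326923}{\left(-177\right) \left(-174\right)} + \frac{61644}{79385} = - \frac{326923}{30798} + \frac{61644}{79385} = - \frac{24054270443}{2444899230}$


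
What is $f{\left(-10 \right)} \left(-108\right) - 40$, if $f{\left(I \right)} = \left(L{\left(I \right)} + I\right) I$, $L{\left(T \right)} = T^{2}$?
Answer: $97160$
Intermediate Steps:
$f{\left(I \right)} = I \left(I + I^{2}\right)$ ($f{\left(I \right)} = \left(I^{2} + I\right) I = \left(I + I^{2}\right) I = I \left(I + I^{2}\right)$)
$f{\left(-10 \right)} \left(-108\right) - 40 = \left(-10\right)^{2} \left(1 - 10\right) \left(-108\right) - 40 = 100 \left(-9\right) \left(-108\right) - 40 = \left(-900\right) \left(-108\right) - 40 = 97200 - 40 = 97160$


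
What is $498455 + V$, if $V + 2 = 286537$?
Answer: $784990$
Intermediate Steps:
$V = 286535$ ($V = -2 + 286537 = 286535$)
$498455 + V = 498455 + 286535 = 784990$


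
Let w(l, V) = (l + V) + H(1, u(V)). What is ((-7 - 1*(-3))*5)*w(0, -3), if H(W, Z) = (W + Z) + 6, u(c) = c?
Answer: -20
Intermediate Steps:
H(W, Z) = 6 + W + Z
w(l, V) = 7 + l + 2*V (w(l, V) = (l + V) + (6 + 1 + V) = (V + l) + (7 + V) = 7 + l + 2*V)
((-7 - 1*(-3))*5)*w(0, -3) = ((-7 - 1*(-3))*5)*(7 + 0 + 2*(-3)) = ((-7 + 3)*5)*(7 + 0 - 6) = -4*5*1 = -20*1 = -20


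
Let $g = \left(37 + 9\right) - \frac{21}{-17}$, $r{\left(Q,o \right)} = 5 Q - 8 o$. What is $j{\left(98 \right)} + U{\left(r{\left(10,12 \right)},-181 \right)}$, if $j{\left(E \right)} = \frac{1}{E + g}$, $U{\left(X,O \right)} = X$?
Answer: $- \frac{113557}{2469} \approx -45.993$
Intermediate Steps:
$r{\left(Q,o \right)} = - 8 o + 5 Q$
$g = \frac{803}{17}$ ($g = 46 - 21 \left(- \frac{1}{17}\right) = 46 - - \frac{21}{17} = 46 + \frac{21}{17} = \frac{803}{17} \approx 47.235$)
$j{\left(E \right)} = \frac{1}{\frac{803}{17} + E}$ ($j{\left(E \right)} = \frac{1}{E + \frac{803}{17}} = \frac{1}{\frac{803}{17} + E}$)
$j{\left(98 \right)} + U{\left(r{\left(10,12 \right)},-181 \right)} = \frac{17}{803 + 17 \cdot 98} + \left(\left(-8\right) 12 + 5 \cdot 10\right) = \frac{17}{803 + 1666} + \left(-96 + 50\right) = \frac{17}{2469} - 46 = - \frac{113557}{2469}$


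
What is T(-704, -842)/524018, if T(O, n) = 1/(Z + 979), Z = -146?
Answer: 1/436506994 ≈ 2.2909e-9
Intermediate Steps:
T(O, n) = 1/833 (T(O, n) = 1/(-146 + 979) = 1/833)
T(-704, -842)/524018 = (1/833)/524018 = (1/833)*(1/524018) = 1/436506994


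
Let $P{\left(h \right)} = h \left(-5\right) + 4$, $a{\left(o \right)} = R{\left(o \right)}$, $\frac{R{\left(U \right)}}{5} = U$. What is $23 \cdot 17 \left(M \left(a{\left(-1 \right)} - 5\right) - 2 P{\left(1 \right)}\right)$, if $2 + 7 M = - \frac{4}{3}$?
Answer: $\frac{55522}{21} \approx 2643.9$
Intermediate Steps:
$R{\left(U \right)} = 5 U$
$a{\left(o \right)} = 5 o$
$M = - \frac{10}{21}$ ($M = - \frac{2}{7} + \frac{\left(-4\right) \frac{1}{3}}{7} = - \frac{2}{7} + \frac{1}{7} \left(- \frac{4}{3}\right) = - \frac{2}{7} - \frac{4}{21} = - \frac{10}{21} \approx -0.47619$)
$P{\left(h \right)} = 4 - 5 h$ ($P{\left(h \right)} = - 5 h + 4 = 4 - 5 h$)
$23 \cdot 17 \left(M \left(a{\left(-1 \right)} - 5\right) - 2 P{\left(1 \right)}\right) = 23 \cdot 17 \left(- \frac{10 \left(5 \left(-1\right) - 5\right)}{21} - 2 \left(4 - 5\right)\right) = 391 \left(- \frac{10 \left(-5 - 5\right)}{21} - 2 \left(4 - 5\right)\right) = 391 \left(\left(- \frac{10}{21}\right) \left(-10\right) - -2\right) = 391 \left(\frac{100}{21} + 2\right) = 391 \cdot \frac{142}{21} = \frac{55522}{21}$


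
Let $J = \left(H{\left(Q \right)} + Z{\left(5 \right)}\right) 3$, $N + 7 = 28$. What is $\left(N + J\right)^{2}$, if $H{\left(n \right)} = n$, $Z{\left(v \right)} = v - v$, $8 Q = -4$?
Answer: $\frac{1521}{4} \approx 380.25$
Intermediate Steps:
$Q = - \frac{1}{2}$ ($Q = \frac{1}{8} \left(-4\right) = - \frac{1}{2} \approx -0.5$)
$Z{\left(v \right)} = 0$
$N = 21$ ($N = -7 + 28 = 21$)
$J = - \frac{3}{2}$ ($J = \left(- \frac{1}{2} + 0\right) 3 = \left(- \frac{1}{2}\right) 3 = - \frac{3}{2} \approx -1.5$)
$\left(N + J\right)^{2} = \left(21 - \frac{3}{2}\right)^{2} = \left(\frac{39}{2}\right)^{2} = \frac{1521}{4}$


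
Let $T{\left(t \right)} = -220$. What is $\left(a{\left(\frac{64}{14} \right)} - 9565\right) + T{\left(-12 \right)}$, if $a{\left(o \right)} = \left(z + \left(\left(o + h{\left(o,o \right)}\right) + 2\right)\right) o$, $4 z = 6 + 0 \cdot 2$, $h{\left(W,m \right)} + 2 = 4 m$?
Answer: $- \frac{474009}{49} \approx -9673.7$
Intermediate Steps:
$h{\left(W,m \right)} = -2 + 4 m$
$z = \frac{3}{2}$ ($z = \frac{6 + 0 \cdot 2}{4} = \frac{6 + 0}{4} = \frac{1}{4} \cdot 6 = \frac{3}{2} \approx 1.5$)
$a{\left(o \right)} = o \left(\frac{3}{2} + 5 o\right)$ ($a{\left(o \right)} = \left(\frac{3}{2} + \left(\left(o + \left(-2 + 4 o\right)\right) + 2\right)\right) o = \left(\frac{3}{2} + \left(\left(-2 + 5 o\right) + 2\right)\right) o = \left(\frac{3}{2} + 5 o\right) o = o \left(\frac{3}{2} + 5 o\right)$)
$\left(a{\left(\frac{64}{14} \right)} - 9565\right) + T{\left(-12 \right)} = \left(\frac{\frac{64}{14} \left(3 + 10 \cdot \frac{64}{14}\right)}{2} - 9565\right) - 220 = \left(\frac{64 \cdot \frac{1}{14} \left(3 + 10 \cdot 64 \cdot \frac{1}{14}\right)}{2} - 9565\right) - 220 = \left(\frac{1}{2} \cdot \frac{32}{7} \left(3 + 10 \cdot \frac{32}{7}\right) - 9565\right) - 220 = \left(\frac{1}{2} \cdot \frac{32}{7} \left(3 + \frac{320}{7}\right) - 9565\right) - 220 = \left(\frac{1}{2} \cdot \frac{32}{7} \cdot \frac{341}{7} - 9565\right) - 220 = \left(\frac{5456}{49} - 9565\right) - 220 = - \frac{463229}{49} - 220 = - \frac{474009}{49}$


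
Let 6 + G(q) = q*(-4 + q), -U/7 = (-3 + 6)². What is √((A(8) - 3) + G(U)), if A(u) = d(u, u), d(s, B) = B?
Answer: 2*√1055 ≈ 64.962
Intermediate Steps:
U = -63 (U = -7*(-3 + 6)² = -7*3² = -7*9 = -63)
A(u) = u
G(q) = -6 + q*(-4 + q)
√((A(8) - 3) + G(U)) = √((8 - 3) + (-6 + (-63)² - 4*(-63))) = √(5 + (-6 + 3969 + 252)) = √(5 + 4215) = √4220 = 2*√1055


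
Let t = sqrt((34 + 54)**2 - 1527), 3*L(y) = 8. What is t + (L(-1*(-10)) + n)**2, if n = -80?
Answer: 53824/9 + sqrt(6217) ≈ 6059.3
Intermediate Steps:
L(y) = 8/3 (L(y) = (1/3)*8 = 8/3)
t = sqrt(6217) (t = sqrt(88**2 - 1527) = sqrt(7744 - 1527) = sqrt(6217) ≈ 78.848)
t + (L(-1*(-10)) + n)**2 = sqrt(6217) + (8/3 - 80)**2 = sqrt(6217) + (-232/3)**2 = sqrt(6217) + 53824/9 = 53824/9 + sqrt(6217)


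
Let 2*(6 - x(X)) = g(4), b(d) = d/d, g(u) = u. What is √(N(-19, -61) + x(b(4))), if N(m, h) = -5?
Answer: I ≈ 1.0*I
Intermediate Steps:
b(d) = 1
x(X) = 4 (x(X) = 6 - ½*4 = 6 - 2 = 4)
√(N(-19, -61) + x(b(4))) = √(-5 + 4) = √(-1) = I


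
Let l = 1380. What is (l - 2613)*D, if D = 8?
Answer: -9864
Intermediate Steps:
(l - 2613)*D = (1380 - 2613)*8 = -1233*8 = -9864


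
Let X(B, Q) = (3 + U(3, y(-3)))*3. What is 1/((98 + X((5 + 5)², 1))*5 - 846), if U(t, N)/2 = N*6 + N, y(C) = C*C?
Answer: 1/1579 ≈ 0.00063331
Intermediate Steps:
y(C) = C²
U(t, N) = 14*N (U(t, N) = 2*(N*6 + N) = 2*(6*N + N) = 2*(7*N) = 14*N)
X(B, Q) = 387 (X(B, Q) = (3 + 14*(-3)²)*3 = (3 + 14*9)*3 = (3 + 126)*3 = 129*3 = 387)
1/((98 + X((5 + 5)², 1))*5 - 846) = 1/((98 + 387)*5 - 846) = 1/(485*5 - 846) = 1/(2425 - 846) = 1/1579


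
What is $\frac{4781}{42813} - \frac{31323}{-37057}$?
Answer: $\frac{1518201116}{1586521341} \approx 0.95694$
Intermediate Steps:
$\frac{4781}{42813} - \frac{31323}{-37057} = 4781 \cdot \frac{1}{42813} - - \frac{31323}{37057} = \frac{4781}{42813} + \frac{31323}{37057} = \frac{1518201116}{1586521341}$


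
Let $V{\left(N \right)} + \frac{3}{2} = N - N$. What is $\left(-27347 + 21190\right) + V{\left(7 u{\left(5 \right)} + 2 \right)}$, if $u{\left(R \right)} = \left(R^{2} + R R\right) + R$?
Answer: $- \frac{12317}{2} \approx -6158.5$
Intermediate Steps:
$u{\left(R \right)} = R + 2 R^{2}$ ($u{\left(R \right)} = \left(R^{2} + R^{2}\right) + R = 2 R^{2} + R = R + 2 R^{2}$)
$V{\left(N \right)} = - \frac{3}{2}$ ($V{\left(N \right)} = - \frac{3}{2} + \left(N - N\right) = - \frac{3}{2} + 0 = - \frac{3}{2}$)
$\left(-27347 + 21190\right) + V{\left(7 u{\left(5 \right)} + 2 \right)} = \left(-27347 + 21190\right) - \frac{3}{2} = -6157 - \frac{3}{2} = - \frac{12317}{2}$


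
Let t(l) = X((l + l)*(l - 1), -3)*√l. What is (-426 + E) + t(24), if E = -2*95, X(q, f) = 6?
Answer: -616 + 12*√6 ≈ -586.61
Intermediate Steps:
t(l) = 6*√l
E = -190
(-426 + E) + t(24) = (-426 - 190) + 6*√24 = -616 + 6*(2*√6) = -616 + 12*√6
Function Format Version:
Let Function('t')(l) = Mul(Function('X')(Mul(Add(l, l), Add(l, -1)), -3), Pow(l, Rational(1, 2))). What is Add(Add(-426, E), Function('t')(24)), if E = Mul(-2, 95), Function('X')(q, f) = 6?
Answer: Add(-616, Mul(12, Pow(6, Rational(1, 2)))) ≈ -586.61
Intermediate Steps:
Function('t')(l) = Mul(6, Pow(l, Rational(1, 2)))
E = -190
Add(Add(-426, E), Function('t')(24)) = Add(Add(-426, -190), Mul(6, Pow(24, Rational(1, 2)))) = Add(-616, Mul(6, Mul(2, Pow(6, Rational(1, 2))))) = Add(-616, Mul(12, Pow(6, Rational(1, 2))))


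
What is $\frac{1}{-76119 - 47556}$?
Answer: $- \frac{1}{123675} \approx -8.0857 \cdot 10^{-6}$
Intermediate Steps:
$\frac{1}{-76119 - 47556} = \frac{1}{-123675} = - \frac{1}{123675}$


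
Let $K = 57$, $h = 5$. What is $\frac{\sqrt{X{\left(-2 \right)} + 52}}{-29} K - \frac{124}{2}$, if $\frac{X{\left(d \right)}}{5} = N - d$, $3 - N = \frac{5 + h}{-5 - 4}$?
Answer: $-62 - \frac{19 \sqrt{743}}{29} \approx -79.859$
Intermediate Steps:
$N = \frac{37}{9}$ ($N = 3 - \frac{5 + 5}{-5 - 4} = 3 - \frac{10}{-9} = 3 - 10 \left(- \frac{1}{9}\right) = 3 - - \frac{10}{9} = 3 + \frac{10}{9} = \frac{37}{9} \approx 4.1111$)
$X{\left(d \right)} = \frac{185}{9} - 5 d$ ($X{\left(d \right)} = 5 \left(\frac{37}{9} - d\right) = \frac{185}{9} - 5 d$)
$\frac{\sqrt{X{\left(-2 \right)} + 52}}{-29} K - \frac{124}{2} = \frac{\sqrt{\left(\frac{185}{9} - -10\right) + 52}}{-29} \cdot 57 - \frac{124}{2} = \sqrt{\left(\frac{185}{9} + 10\right) + 52} \left(- \frac{1}{29}\right) 57 - 62 = \sqrt{\frac{275}{9} + 52} \left(- \frac{1}{29}\right) 57 - 62 = \sqrt{\frac{743}{9}} \left(- \frac{1}{29}\right) 57 - 62 = \frac{\sqrt{743}}{3} \left(- \frac{1}{29}\right) 57 - 62 = - \frac{\sqrt{743}}{87} \cdot 57 - 62 = - \frac{19 \sqrt{743}}{29} - 62 = -62 - \frac{19 \sqrt{743}}{29}$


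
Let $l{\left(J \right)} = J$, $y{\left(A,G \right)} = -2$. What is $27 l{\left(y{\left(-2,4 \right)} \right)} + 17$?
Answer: $-37$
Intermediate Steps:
$27 l{\left(y{\left(-2,4 \right)} \right)} + 17 = 27 \left(-2\right) + 17 = -54 + 17 = -37$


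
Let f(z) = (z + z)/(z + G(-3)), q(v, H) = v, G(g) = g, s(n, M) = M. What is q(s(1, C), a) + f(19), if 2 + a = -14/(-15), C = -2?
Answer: 3/8 ≈ 0.37500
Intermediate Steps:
a = -16/15 (a = -2 - 14/(-15) = -2 - 14*(-1/15) = -2 + 14/15 = -16/15 ≈ -1.0667)
f(z) = 2*z/(-3 + z) (f(z) = (z + z)/(z - 3) = (2*z)/(-3 + z) = 2*z/(-3 + z))
q(s(1, C), a) + f(19) = -2 + 2*19/(-3 + 19) = -2 + 2*19/16 = -2 + 2*19*(1/16) = -2 + 19/8 = 3/8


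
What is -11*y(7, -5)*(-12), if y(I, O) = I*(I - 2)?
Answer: 4620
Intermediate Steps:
y(I, O) = I*(-2 + I)
-11*y(7, -5)*(-12) = -77*(-2 + 7)*(-12) = -77*5*(-12) = -11*35*(-12) = -385*(-12) = 4620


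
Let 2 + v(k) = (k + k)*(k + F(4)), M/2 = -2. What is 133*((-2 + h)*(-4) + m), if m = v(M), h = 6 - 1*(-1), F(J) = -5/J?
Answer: 2660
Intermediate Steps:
M = -4 (M = 2*(-2) = -4)
h = 7 (h = 6 + 1 = 7)
v(k) = -2 + 2*k*(-5/4 + k) (v(k) = -2 + (k + k)*(k - 5/4) = -2 + (2*k)*(k - 5*¼) = -2 + (2*k)*(k - 5/4) = -2 + (2*k)*(-5/4 + k) = -2 + 2*k*(-5/4 + k))
m = 40 (m = -2 + 2*(-4)² - 5/2*(-4) = -2 + 2*16 + 10 = -2 + 32 + 10 = 40)
133*((-2 + h)*(-4) + m) = 133*((-2 + 7)*(-4) + 40) = 133*(5*(-4) + 40) = 133*(-20 + 40) = 133*20 = 2660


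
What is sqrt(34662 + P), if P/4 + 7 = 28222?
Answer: sqrt(147522) ≈ 384.09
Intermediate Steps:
P = 112860 (P = -28 + 4*28222 = -28 + 112888 = 112860)
sqrt(34662 + P) = sqrt(34662 + 112860) = sqrt(147522)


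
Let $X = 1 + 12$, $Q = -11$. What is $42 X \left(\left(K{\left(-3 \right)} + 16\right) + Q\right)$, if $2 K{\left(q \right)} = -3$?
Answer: $1911$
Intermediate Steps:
$K{\left(q \right)} = - \frac{3}{2}$ ($K{\left(q \right)} = \frac{1}{2} \left(-3\right) = - \frac{3}{2}$)
$X = 13$
$42 X \left(\left(K{\left(-3 \right)} + 16\right) + Q\right) = 42 \cdot 13 \left(\left(- \frac{3}{2} + 16\right) - 11\right) = 546 \left(\frac{29}{2} - 11\right) = 546 \cdot \frac{7}{2} = 1911$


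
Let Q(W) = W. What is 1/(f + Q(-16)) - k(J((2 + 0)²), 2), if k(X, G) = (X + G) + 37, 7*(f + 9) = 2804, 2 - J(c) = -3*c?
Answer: -139330/2629 ≈ -52.997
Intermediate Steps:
J(c) = 2 + 3*c (J(c) = 2 - (-3)*c = 2 + 3*c)
f = 2741/7 (f = -9 + (⅐)*2804 = -9 + 2804/7 = 2741/7 ≈ 391.57)
k(X, G) = 37 + G + X (k(X, G) = (G + X) + 37 = 37 + G + X)
1/(f + Q(-16)) - k(J((2 + 0)²), 2) = 1/(2741/7 - 16) - (37 + 2 + (2 + 3*(2 + 0)²)) = 1/(2629/7) - (37 + 2 + (2 + 3*2²)) = 7/2629 - (37 + 2 + (2 + 3*4)) = 7/2629 - (37 + 2 + (2 + 12)) = 7/2629 - (37 + 2 + 14) = 7/2629 - 1*53 = 7/2629 - 53 = -139330/2629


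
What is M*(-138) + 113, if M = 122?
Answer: -16723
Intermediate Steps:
M*(-138) + 113 = 122*(-138) + 113 = -16836 + 113 = -16723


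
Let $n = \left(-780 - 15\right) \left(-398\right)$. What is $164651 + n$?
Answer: $481061$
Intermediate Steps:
$n = 316410$ ($n = \left(-795\right) \left(-398\right) = 316410$)
$164651 + n = 164651 + 316410 = 481061$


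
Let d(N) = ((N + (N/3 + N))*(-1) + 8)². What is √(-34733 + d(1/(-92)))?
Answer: I*√2640914783/276 ≈ 186.2*I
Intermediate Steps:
d(N) = (8 - 7*N/3)² (d(N) = ((N + (N/3 + N))*(-1) + 8)² = ((N + 4*N/3)*(-1) + 8)² = ((7*N/3)*(-1) + 8)² = (-7*N/3 + 8)² = (8 - 7*N/3)²)
√(-34733 + d(1/(-92))) = √(-34733 + (-24 + 7/(-92))²/9) = √(-34733 + (-24 + 7*(-1/92))²/9) = √(-34733 + (-24 - 7/92)²/9) = √(-34733 + (-2215/92)²/9) = √(-34733 + (⅑)*(4906225/8464)) = √(-34733 + 4906225/76176) = √(-2640914783/76176) = I*√2640914783/276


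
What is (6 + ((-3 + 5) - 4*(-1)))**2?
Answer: 144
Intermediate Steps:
(6 + ((-3 + 5) - 4*(-1)))**2 = (6 + (2 + 4))**2 = (6 + 6)**2 = 12**2 = 144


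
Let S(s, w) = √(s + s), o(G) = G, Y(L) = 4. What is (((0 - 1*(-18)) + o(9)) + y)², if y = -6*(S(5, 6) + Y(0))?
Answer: 369 - 36*√10 ≈ 255.16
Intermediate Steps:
S(s, w) = √2*√s (S(s, w) = √(2*s) = √2*√s)
y = -24 - 6*√10 (y = -6*(√2*√5 + 4) = -6*(√10 + 4) = -6*(4 + √10) = -24 - 6*√10 ≈ -42.974)
(((0 - 1*(-18)) + o(9)) + y)² = (((0 - 1*(-18)) + 9) + (-24 - 6*√10))² = (((0 + 18) + 9) + (-24 - 6*√10))² = ((18 + 9) + (-24 - 6*√10))² = (27 + (-24 - 6*√10))² = (3 - 6*√10)²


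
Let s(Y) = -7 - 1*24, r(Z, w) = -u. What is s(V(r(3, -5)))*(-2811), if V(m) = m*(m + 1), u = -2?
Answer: 87141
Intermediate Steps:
r(Z, w) = 2 (r(Z, w) = -1*(-2) = 2)
V(m) = m*(1 + m)
s(Y) = -31 (s(Y) = -7 - 24 = -31)
s(V(r(3, -5)))*(-2811) = -31*(-2811) = 87141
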